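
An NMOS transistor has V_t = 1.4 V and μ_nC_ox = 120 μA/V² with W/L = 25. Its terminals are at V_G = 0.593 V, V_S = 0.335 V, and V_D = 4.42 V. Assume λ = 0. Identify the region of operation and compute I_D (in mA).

V_GS = V_G − V_S = 0.593 − 0.335 = 0.258 V; V_DS = V_D − V_S = 4.42 − 0.335 = 4.08 V.
V_GS = 0.258 V < V_t = 1.4 V, so the transistor is in cutoff.

Cutoff; I_D = 0 mA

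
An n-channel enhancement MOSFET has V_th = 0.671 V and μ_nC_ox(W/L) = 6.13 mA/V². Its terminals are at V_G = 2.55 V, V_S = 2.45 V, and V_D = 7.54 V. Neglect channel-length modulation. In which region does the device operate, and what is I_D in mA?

Cutoff; I_D = 0 mA

V_GS = V_G − V_S = 2.55 − 2.45 = 0.1 V; V_DS = V_D − V_S = 7.54 − 2.45 = 5.09 V.
V_GS = 0.1 V < V_th = 0.671 V, so the transistor is in cutoff.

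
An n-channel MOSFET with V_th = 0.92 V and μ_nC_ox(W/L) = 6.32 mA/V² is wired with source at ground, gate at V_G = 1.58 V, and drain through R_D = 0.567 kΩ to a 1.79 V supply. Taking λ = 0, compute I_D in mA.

I_D = 1.38 mA

V_GS = V_G = 1.58 V, so V_ov = 1.58 − 0.92 = 0.66 V.
Assume saturation: I_D = ½ k_n V_ov² = 0.5 × 6.32 × 0.66² = 1.38 mA, giving V_DS = V_DD − I_D R_D = 1.79 − 1.38 × 0.567 = 1.01 V.
V_DS = 1.01 V ≥ V_ov = 0.66 V, confirming saturation.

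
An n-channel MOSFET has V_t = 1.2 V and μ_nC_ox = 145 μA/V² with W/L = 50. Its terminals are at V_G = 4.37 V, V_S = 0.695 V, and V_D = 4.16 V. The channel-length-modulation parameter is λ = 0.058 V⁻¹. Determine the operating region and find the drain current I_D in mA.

Saturation; I_D = 26.7 mA

V_GS = V_G − V_S = 4.37 − 0.695 = 3.68 V; V_DS = V_D − V_S = 4.16 − 0.695 = 3.47 V.
k_n = μ_nC_ox · (W/L) = 7.25 mA/V².
V_ov = V_GS − V_t = 3.68 − 1.2 = 2.48 V.
Since V_DS = 3.47 V ≥ V_ov = 2.48 V, the device is in saturation.
I_D = ½ k_n V_ov² (1 + λ V_DS) = 0.5 × 7.25 × 2.48² × (1 + 0.058 × 3.47) = 26.7 mA.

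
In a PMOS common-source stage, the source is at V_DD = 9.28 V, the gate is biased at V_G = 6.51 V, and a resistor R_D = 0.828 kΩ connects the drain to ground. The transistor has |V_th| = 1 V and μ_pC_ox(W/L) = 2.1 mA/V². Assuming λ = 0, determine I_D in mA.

V_SG = V_DD − V_G = 9.28 − 6.51 = 2.77 V, so V_ov = 2.77 − 1 = 1.77 V.
Assume saturation: I_D = ½ k_p V_ov² = 0.5 × 2.1 × 1.77² = 3.29 mA, giving V_SD = V_DD − I_D R_D = 9.28 − 3.29 × 0.828 = 6.56 V.
V_SD = 6.56 V ≥ V_ov = 1.77 V, confirming saturation.

I_D = 3.29 mA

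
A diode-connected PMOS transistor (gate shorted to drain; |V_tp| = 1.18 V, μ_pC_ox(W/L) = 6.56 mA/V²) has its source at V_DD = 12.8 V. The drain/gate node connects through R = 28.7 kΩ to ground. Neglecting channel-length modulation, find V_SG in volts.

V_SG = 1.53 V

With gate tied to drain, V_SG = V_SD ≥ V_SG − |V_tp|, so the device is in saturation.
KCL at the drain: ½ k_p (V_SG − |V_tp|)² = (V_DD − V_SG)/R.
Let x = V_SG − 1.18. Then 94.1 x² + x − 11.62 = 0, giving x = 0.346 V (positive root), so V_SG = 1.53 V.
I_D = (V_DD − V_SG)/R = (12.8 − 1.53) / 28.7 = 0.393 mA.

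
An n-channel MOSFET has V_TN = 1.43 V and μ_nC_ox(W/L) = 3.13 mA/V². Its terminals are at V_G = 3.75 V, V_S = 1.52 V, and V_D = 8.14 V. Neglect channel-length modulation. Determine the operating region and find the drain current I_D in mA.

Saturation; I_D = 1.00 mA

V_GS = V_G − V_S = 3.75 − 1.52 = 2.23 V; V_DS = V_D − V_S = 8.14 − 1.52 = 6.62 V.
V_ov = V_GS − V_TN = 2.23 − 1.43 = 0.8 V.
Since V_DS = 6.62 V ≥ V_ov = 0.8 V, the device is in saturation.
I_D = ½ k_n V_ov² = 0.5 × 3.13 × 0.8² = 1 mA.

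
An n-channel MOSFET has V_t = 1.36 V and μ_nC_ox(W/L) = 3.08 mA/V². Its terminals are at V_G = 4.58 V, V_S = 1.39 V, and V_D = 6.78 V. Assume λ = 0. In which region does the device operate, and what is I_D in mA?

Saturation; I_D = 5.16 mA

V_GS = V_G − V_S = 4.58 − 1.39 = 3.19 V; V_DS = V_D − V_S = 6.78 − 1.39 = 5.39 V.
V_ov = V_GS − V_t = 3.19 − 1.36 = 1.83 V.
Since V_DS = 5.39 V ≥ V_ov = 1.83 V, the device is in saturation.
I_D = ½ k_n V_ov² = 0.5 × 3.08 × 1.83² = 5.16 mA.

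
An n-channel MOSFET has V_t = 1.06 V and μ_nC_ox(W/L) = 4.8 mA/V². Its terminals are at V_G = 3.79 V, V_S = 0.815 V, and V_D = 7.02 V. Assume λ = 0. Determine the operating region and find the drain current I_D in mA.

Saturation; I_D = 8.80 mA

V_GS = V_G − V_S = 3.79 − 0.815 = 2.98 V; V_DS = V_D − V_S = 7.02 − 0.815 = 6.21 V.
V_ov = V_GS − V_t = 2.98 − 1.06 = 1.92 V.
Since V_DS = 6.21 V ≥ V_ov = 1.92 V, the device is in saturation.
I_D = ½ k_n V_ov² = 0.5 × 4.8 × 1.92² = 8.8 mA.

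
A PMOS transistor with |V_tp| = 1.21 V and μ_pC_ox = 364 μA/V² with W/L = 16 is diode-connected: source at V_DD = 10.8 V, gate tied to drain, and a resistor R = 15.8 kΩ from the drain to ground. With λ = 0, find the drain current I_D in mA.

With gate tied to drain, V_SG = V_SD ≥ V_SG − |V_tp|, so the device is in saturation.
k_p = μ_pC_ox · (W/L) = 5.824 mA/V².
KCL at the drain: ½ k_p (V_SG − |V_tp|)² = (V_DD − V_SG)/R.
Let x = V_SG − 1.21. Then 46 x² + x − 9.59 = 0, giving x = 0.446 V (positive root), so V_SG = 1.66 V.
I_D = (V_DD − V_SG)/R = (10.8 − 1.66) / 15.8 = 0.579 mA.

I_D = 0.579 mA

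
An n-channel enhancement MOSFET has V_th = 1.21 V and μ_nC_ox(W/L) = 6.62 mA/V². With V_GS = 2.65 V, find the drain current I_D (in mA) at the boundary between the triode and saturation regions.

At the boundary V_DS = V_ov = V_GS − V_th = 2.65 − 1.21 = 1.44 V.
I_D = ½ k_n V_ov² = 0.5 × 6.62 × 1.44² = 6.86 mA.

I_D = 6.86 mA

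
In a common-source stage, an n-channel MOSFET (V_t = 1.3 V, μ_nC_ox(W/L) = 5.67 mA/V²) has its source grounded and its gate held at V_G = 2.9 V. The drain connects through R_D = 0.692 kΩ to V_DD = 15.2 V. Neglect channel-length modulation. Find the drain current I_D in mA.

V_GS = V_G = 2.9 V, so V_ov = 2.9 − 1.3 = 1.6 V.
Assume saturation: I_D = ½ k_n V_ov² = 0.5 × 5.67 × 1.6² = 7.26 mA, giving V_DS = V_DD − I_D R_D = 15.2 − 7.26 × 0.692 = 10.2 V.
V_DS = 10.2 V ≥ V_ov = 1.6 V, confirming saturation.

I_D = 7.26 mA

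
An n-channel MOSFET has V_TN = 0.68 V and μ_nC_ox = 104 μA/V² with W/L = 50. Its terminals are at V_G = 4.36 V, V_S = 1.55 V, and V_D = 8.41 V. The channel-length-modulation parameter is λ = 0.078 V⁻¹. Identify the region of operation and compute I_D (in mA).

V_GS = V_G − V_S = 4.36 − 1.55 = 2.81 V; V_DS = V_D − V_S = 8.41 − 1.55 = 6.86 V.
k_n = μ_nC_ox · (W/L) = 5.2 mA/V².
V_ov = V_GS − V_TN = 2.81 − 0.68 = 2.13 V.
Since V_DS = 6.86 V ≥ V_ov = 2.13 V, the device is in saturation.
I_D = ½ k_n V_ov² (1 + λ V_DS) = 0.5 × 5.2 × 2.13² × (1 + 0.078 × 6.86) = 18.1 mA.

Saturation; I_D = 18.1 mA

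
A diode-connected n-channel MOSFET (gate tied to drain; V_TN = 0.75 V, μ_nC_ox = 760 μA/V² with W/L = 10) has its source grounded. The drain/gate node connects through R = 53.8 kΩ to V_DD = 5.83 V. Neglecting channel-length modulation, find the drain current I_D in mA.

With gate tied to drain, V_GS = V_DS ≥ V_GS − V_TN, so the device is in saturation.
k_n = μ_nC_ox · (W/L) = 7.6 mA/V².
KCL at the drain: ½ k_n (V_GS − V_TN)² = (V_DD − V_GS)/R.
Let x = V_GS − 0.75. Then 204 x² + x − 5.08 = 0, giving x = 0.155 V (positive root), so V_GS = 0.905 V.
I_D = (V_DD − V_GS)/R = (5.83 − 0.905) / 53.8 = 0.0915 mA.

I_D = 0.0915 mA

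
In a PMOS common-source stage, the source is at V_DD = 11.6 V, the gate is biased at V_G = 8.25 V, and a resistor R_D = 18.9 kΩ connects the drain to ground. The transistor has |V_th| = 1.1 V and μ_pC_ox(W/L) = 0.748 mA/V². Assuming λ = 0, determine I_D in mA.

V_SG = V_DD − V_G = 11.6 − 8.25 = 3.35 V, so V_ov = 3.35 − 1.1 = 2.25 V.
Assume saturation: I_D = ½ k_p V_ov² = 0.5 × 0.748 × 2.25² = 1.89 mA, giving V_SD = V_DD − I_D R_D = 11.6 − 1.89 × 18.9 = -24.2 V.
But -24.2 V < V_ov = 2.25 V, so the device is actually in triode.
In triode I_D = k_p[V_ov V_SD − ½ V_SD²] and I_D = (V_DD − V_SD)/R_D. Equating: 7.07 V_SD² − 32.81 V_SD + 11.6 = 0, giving V_SD = 0.386 V (the root below V_ov).
I_D = (11.6 − 0.386) / 18.9 = 0.593 mA.

I_D = 0.593 mA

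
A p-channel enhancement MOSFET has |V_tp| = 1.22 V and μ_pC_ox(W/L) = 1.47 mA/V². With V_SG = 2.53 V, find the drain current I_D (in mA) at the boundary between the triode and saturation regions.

I_D = 1.26 mA

At the boundary V_SD = V_ov = V_SG − |V_tp| = 2.53 − 1.22 = 1.31 V.
I_D = ½ k_p V_ov² = 0.5 × 1.47 × 1.31² = 1.26 mA.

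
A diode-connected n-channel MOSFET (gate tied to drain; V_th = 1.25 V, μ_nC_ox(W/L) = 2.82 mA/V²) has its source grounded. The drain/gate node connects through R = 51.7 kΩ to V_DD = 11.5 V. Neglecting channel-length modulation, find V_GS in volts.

V_GS = 1.62 V

With gate tied to drain, V_GS = V_DS ≥ V_GS − V_th, so the device is in saturation.
KCL at the drain: ½ k_n (V_GS − V_th)² = (V_DD − V_GS)/R.
Let x = V_GS − 1.25. Then 72.9 x² + x − 10.25 = 0, giving x = 0.368 V (positive root), so V_GS = 1.62 V.
I_D = (V_DD − V_GS)/R = (11.5 − 1.62) / 51.7 = 0.191 mA.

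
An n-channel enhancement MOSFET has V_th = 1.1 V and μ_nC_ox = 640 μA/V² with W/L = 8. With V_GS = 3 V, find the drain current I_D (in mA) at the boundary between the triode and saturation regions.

I_D = 9.24 mA

At the boundary V_DS = V_ov = V_GS − V_th = 3 − 1.1 = 1.9 V.
k_n = μ_nC_ox · (W/L) = 5.12 mA/V².
I_D = ½ k_n V_ov² = 0.5 × 5.12 × 1.9² = 9.24 mA.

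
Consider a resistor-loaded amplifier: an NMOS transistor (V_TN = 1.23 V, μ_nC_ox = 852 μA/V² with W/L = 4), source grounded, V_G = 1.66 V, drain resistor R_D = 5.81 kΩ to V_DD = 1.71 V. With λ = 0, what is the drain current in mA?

V_GS = V_G = 1.66 V, so V_ov = 1.66 − 1.23 = 0.43 V.
k_n = μ_nC_ox · (W/L) = 3.408 mA/V².
Assume saturation: I_D = ½ k_n V_ov² = 0.5 × 3.408 × 0.43² = 0.315 mA, giving V_DS = V_DD − I_D R_D = 1.71 − 0.315 × 5.81 = -0.121 V.
But -0.121 V < V_ov = 0.43 V, so the device is actually in triode.
In triode I_D = k_n[V_ov V_DS − ½ V_DS²] and I_D = (V_DD − V_DS)/R_D. Equating: 9.9 V_DS² − 9.514 V_DS + 1.71 = 0, giving V_DS = 0.239 V (the root below V_ov).
I_D = (1.71 − 0.239) / 5.81 = 0.253 mA.

I_D = 0.253 mA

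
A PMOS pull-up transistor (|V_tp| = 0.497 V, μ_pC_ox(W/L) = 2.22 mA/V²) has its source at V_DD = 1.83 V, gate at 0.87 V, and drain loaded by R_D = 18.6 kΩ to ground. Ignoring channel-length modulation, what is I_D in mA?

I_D = 0.0929 mA

V_SG = V_DD − V_G = 1.83 − 0.87 = 0.96 V, so V_ov = 0.96 − 0.497 = 0.463 V.
Assume saturation: I_D = ½ k_p V_ov² = 0.5 × 2.22 × 0.463² = 0.238 mA, giving V_SD = V_DD − I_D R_D = 1.83 − 0.238 × 18.6 = -2.6 V.
But -2.6 V < V_ov = 0.463 V, so the device is actually in triode.
In triode I_D = k_p[V_ov V_SD − ½ V_SD²] and I_D = (V_DD − V_SD)/R_D. Equating: 20.6 V_SD² − 20.12 V_SD + 1.83 = 0, giving V_SD = 0.102 V (the root below V_ov).
I_D = (1.83 − 0.102) / 18.6 = 0.0929 mA.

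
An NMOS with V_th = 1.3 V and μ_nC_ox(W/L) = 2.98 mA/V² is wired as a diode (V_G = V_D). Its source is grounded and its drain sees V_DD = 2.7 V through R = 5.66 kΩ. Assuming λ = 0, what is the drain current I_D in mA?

With gate tied to drain, V_GS = V_DS ≥ V_GS − V_th, so the device is in saturation.
KCL at the drain: ½ k_n (V_GS − V_th)² = (V_DD − V_GS)/R.
Let x = V_GS − 1.3. Then 8.43 x² + x − 1.4 = 0, giving x = 0.352 V (positive root), so V_GS = 1.65 V.
I_D = (V_DD − V_GS)/R = (2.7 − 1.65) / 5.66 = 0.185 mA.

I_D = 0.185 mA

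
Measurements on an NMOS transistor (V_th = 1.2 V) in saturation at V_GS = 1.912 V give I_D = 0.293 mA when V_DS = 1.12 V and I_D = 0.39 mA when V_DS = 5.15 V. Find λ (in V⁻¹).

With V_GS fixed, I_D ∝ (1 + λ V_DS) in saturation, so I_D2/I_D1 = (1 + λ V_DS2)/(1 + λ V_DS1).
0.39/0.293 = 1.331 = (1 + 5.15 λ)/(1 + 1.12 λ).
Solving: λ (I_D1 V_DS2 − I_D2 V_DS1) = I_D2 − I_D1, so λ = (0.39 − 0.293) / (0.293 × 5.15 − 0.39 × 1.12) = 0.097 / 1.07 = 0.0905 V⁻¹.

λ = 0.0905 V⁻¹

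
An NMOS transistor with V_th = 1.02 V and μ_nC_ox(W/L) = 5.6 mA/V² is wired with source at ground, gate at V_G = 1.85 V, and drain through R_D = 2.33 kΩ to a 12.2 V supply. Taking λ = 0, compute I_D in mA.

V_GS = V_G = 1.85 V, so V_ov = 1.85 − 1.02 = 0.83 V.
Assume saturation: I_D = ½ k_n V_ov² = 0.5 × 5.6 × 0.83² = 1.93 mA, giving V_DS = V_DD − I_D R_D = 12.2 − 1.93 × 2.33 = 7.71 V.
V_DS = 7.71 V ≥ V_ov = 0.83 V, confirming saturation.

I_D = 1.93 mA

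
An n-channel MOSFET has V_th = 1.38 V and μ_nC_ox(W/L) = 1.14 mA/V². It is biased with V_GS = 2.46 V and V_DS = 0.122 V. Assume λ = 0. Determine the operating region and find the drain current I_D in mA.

Triode; I_D = 0.142 mA

V_ov = V_GS − V_th = 2.46 − 1.38 = 1.08 V.
Since V_DS = 0.122 V < V_ov = 1.08 V, the device is in the triode region.
I_D = k_n [V_ov · V_DS − ½ V_DS²] = 1.14 × [1.08 × 0.122 − 0.5 × 0.122²] = 0.142 mA.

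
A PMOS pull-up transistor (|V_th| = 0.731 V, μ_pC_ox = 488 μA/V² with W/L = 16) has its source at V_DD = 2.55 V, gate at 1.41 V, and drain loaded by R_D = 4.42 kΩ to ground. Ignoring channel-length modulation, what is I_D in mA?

V_SG = V_DD − V_G = 2.55 − 1.41 = 1.14 V, so V_ov = 1.14 − 0.731 = 0.409 V.
k_p = μ_pC_ox · (W/L) = 7.808 mA/V².
Assume saturation: I_D = ½ k_p V_ov² = 0.5 × 7.808 × 0.409² = 0.653 mA, giving V_SD = V_DD − I_D R_D = 2.55 − 0.653 × 4.42 = -0.337 V.
But -0.337 V < V_ov = 0.409 V, so the device is actually in triode.
In triode I_D = k_p[V_ov V_SD − ½ V_SD²] and I_D = (V_DD − V_SD)/R_D. Equating: 17.3 V_SD² − 15.12 V_SD + 2.55 = 0, giving V_SD = 0.228 V (the root below V_ov).
I_D = (2.55 − 0.228) / 4.42 = 0.525 mA.

I_D = 0.525 mA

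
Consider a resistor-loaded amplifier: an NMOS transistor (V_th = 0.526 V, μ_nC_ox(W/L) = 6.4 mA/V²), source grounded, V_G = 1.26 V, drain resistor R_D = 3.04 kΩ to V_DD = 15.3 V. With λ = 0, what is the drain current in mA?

I_D = 1.72 mA

V_GS = V_G = 1.26 V, so V_ov = 1.26 − 0.526 = 0.734 V.
Assume saturation: I_D = ½ k_n V_ov² = 0.5 × 6.4 × 0.734² = 1.72 mA, giving V_DS = V_DD − I_D R_D = 15.3 − 1.72 × 3.04 = 10.1 V.
V_DS = 10.1 V ≥ V_ov = 0.734 V, confirming saturation.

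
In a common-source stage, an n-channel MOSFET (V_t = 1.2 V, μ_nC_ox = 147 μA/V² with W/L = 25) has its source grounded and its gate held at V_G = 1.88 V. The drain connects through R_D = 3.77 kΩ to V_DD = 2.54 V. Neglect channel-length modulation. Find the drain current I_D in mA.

I_D = 0.593 mA

V_GS = V_G = 1.88 V, so V_ov = 1.88 − 1.2 = 0.68 V.
k_n = μ_nC_ox · (W/L) = 3.675 mA/V².
Assume saturation: I_D = ½ k_n V_ov² = 0.5 × 3.675 × 0.68² = 0.85 mA, giving V_DS = V_DD − I_D R_D = 2.54 − 0.85 × 3.77 = -0.663 V.
But -0.663 V < V_ov = 0.68 V, so the device is actually in triode.
In triode I_D = k_n[V_ov V_DS − ½ V_DS²] and I_D = (V_DD − V_DS)/R_D. Equating: 6.93 V_DS² − 10.42 V_DS + 2.54 = 0, giving V_DS = 0.306 V (the root below V_ov).
I_D = (2.54 − 0.306) / 3.77 = 0.593 mA.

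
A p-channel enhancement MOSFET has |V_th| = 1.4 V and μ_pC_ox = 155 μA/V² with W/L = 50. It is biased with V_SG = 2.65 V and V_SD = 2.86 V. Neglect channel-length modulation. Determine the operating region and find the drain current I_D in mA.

k_p = μ_pC_ox · (W/L) = 7.75 mA/V².
V_ov = V_SG − |V_th| = 2.65 − 1.4 = 1.25 V.
Since V_SD = 2.86 V ≥ V_ov = 1.25 V, the device is in saturation.
I_D = ½ k_p V_ov² = 0.5 × 7.75 × 1.25² = 6.05 mA.

Saturation; I_D = 6.05 mA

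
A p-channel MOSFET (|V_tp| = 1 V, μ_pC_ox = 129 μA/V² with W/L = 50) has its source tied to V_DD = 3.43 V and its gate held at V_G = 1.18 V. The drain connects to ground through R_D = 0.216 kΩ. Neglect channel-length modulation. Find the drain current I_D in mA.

I_D = 5.04 mA

V_SG = V_DD − V_G = 3.43 − 1.18 = 2.25 V, so V_ov = 2.25 − 1 = 1.25 V.
k_p = μ_pC_ox · (W/L) = 6.45 mA/V².
Assume saturation: I_D = ½ k_p V_ov² = 0.5 × 6.45 × 1.25² = 5.04 mA, giving V_SD = V_DD − I_D R_D = 3.43 − 5.04 × 0.216 = 2.34 V.
V_SD = 2.34 V ≥ V_ov = 1.25 V, confirming saturation.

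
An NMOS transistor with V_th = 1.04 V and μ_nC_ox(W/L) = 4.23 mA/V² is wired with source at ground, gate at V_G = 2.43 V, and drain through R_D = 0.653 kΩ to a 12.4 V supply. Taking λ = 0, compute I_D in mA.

I_D = 4.09 mA

V_GS = V_G = 2.43 V, so V_ov = 2.43 − 1.04 = 1.39 V.
Assume saturation: I_D = ½ k_n V_ov² = 0.5 × 4.23 × 1.39² = 4.09 mA, giving V_DS = V_DD − I_D R_D = 12.4 − 4.09 × 0.653 = 9.73 V.
V_DS = 9.73 V ≥ V_ov = 1.39 V, confirming saturation.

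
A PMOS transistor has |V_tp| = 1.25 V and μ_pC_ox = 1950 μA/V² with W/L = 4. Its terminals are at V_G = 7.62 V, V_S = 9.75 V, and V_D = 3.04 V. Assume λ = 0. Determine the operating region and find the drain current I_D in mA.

Saturation; I_D = 3.02 mA

V_SG = V_S − V_G = 9.75 − 7.62 = 2.13 V; V_SD = V_S − V_D = 9.75 − 3.04 = 6.71 V.
k_p = μ_pC_ox · (W/L) = 7.8 mA/V².
V_ov = V_SG − |V_tp| = 2.13 − 1.25 = 0.88 V.
Since V_SD = 6.71 V ≥ V_ov = 0.88 V, the device is in saturation.
I_D = ½ k_p V_ov² = 0.5 × 7.8 × 0.88² = 3.02 mA.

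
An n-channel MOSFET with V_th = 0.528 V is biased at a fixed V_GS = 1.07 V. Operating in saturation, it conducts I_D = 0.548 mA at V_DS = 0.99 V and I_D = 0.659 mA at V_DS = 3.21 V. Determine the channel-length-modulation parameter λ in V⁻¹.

λ = 0.100 V⁻¹

With V_GS fixed, I_D ∝ (1 + λ V_DS) in saturation, so I_D2/I_D1 = (1 + λ V_DS2)/(1 + λ V_DS1).
0.659/0.548 = 1.203 = (1 + 3.21 λ)/(1 + 0.99 λ).
Solving: λ (I_D1 V_DS2 − I_D2 V_DS1) = I_D2 − I_D1, so λ = (0.659 − 0.548) / (0.548 × 3.21 − 0.659 × 0.99) = 0.111 / 1.11 = 0.1 V⁻¹.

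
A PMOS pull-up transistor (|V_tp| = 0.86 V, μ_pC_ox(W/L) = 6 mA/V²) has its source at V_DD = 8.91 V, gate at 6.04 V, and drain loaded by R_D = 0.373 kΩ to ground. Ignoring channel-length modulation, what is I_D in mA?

V_SG = V_DD − V_G = 8.91 − 6.04 = 2.87 V, so V_ov = 2.87 − 0.86 = 2.01 V.
Assume saturation: I_D = ½ k_p V_ov² = 0.5 × 6 × 2.01² = 12.1 mA, giving V_SD = V_DD − I_D R_D = 8.91 − 12.1 × 0.373 = 4.39 V.
V_SD = 4.39 V ≥ V_ov = 2.01 V, confirming saturation.

I_D = 12.1 mA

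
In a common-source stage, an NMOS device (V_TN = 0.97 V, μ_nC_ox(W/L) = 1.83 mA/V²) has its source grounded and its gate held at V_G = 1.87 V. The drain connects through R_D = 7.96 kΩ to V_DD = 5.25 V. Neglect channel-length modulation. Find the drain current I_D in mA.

V_GS = V_G = 1.87 V, so V_ov = 1.87 − 0.97 = 0.9 V.
Assume saturation: I_D = ½ k_n V_ov² = 0.5 × 1.83 × 0.9² = 0.741 mA, giving V_DS = V_DD − I_D R_D = 5.25 − 0.741 × 7.96 = -0.65 V.
But -0.65 V < V_ov = 0.9 V, so the device is actually in triode.
In triode I_D = k_n[V_ov V_DS − ½ V_DS²] and I_D = (V_DD − V_DS)/R_D. Equating: 7.28 V_DS² − 14.11 V_DS + 5.25 = 0, giving V_DS = 0.502 V (the root below V_ov).
I_D = (5.25 − 0.502) / 7.96 = 0.596 mA.

I_D = 0.596 mA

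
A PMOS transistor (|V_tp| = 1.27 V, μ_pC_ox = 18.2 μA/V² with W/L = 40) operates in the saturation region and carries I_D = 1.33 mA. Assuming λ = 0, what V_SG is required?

V_SG = 3.18 V

k_p = μ_pC_ox · (W/L) = 0.728 mA/V².
In saturation I_D = ½ k_p (V_SG − |V_tp|)², so V_SG − |V_tp| = √(2 I_D / k_p) = √(2 × 1.33 / 0.728) = 1.91 V.
V_SG = 1.27 + 1.91 = 3.18 V.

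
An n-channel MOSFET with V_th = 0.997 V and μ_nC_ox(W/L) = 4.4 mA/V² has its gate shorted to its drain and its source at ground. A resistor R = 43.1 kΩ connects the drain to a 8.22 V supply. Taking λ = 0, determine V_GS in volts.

With gate tied to drain, V_GS = V_DS ≥ V_GS − V_th, so the device is in saturation.
KCL at the drain: ½ k_n (V_GS − V_th)² = (V_DD − V_GS)/R.
Let x = V_GS − 0.997. Then 94.8 x² + x − 7.223 = 0, giving x = 0.271 V (positive root), so V_GS = 1.27 V.
I_D = (V_DD − V_GS)/R = (8.22 − 1.27) / 43.1 = 0.161 mA.

V_GS = 1.27 V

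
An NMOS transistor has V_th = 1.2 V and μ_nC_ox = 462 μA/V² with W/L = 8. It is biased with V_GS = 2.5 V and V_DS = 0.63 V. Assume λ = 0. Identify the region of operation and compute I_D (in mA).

k_n = μ_nC_ox · (W/L) = 3.696 mA/V².
V_ov = V_GS − V_th = 2.5 − 1.2 = 1.3 V.
Since V_DS = 0.63 V < V_ov = 1.3 V, the device is in the triode region.
I_D = k_n [V_ov · V_DS − ½ V_DS²] = 3.696 × [1.3 × 0.63 − 0.5 × 0.63²] = 2.29 mA.

Triode; I_D = 2.29 mA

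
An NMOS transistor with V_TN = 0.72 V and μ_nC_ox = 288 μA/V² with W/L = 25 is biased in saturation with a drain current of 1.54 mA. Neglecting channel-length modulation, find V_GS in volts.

k_n = μ_nC_ox · (W/L) = 7.2 mA/V².
In saturation I_D = ½ k_n (V_GS − V_TN)², so V_GS − V_TN = √(2 I_D / k_n) = √(2 × 1.54 / 7.2) = 0.654 V.
V_GS = 0.72 + 0.654 = 1.37 V.

V_GS = 1.37 V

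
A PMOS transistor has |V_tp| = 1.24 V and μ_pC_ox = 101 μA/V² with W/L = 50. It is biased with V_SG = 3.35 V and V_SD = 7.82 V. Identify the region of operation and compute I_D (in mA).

k_p = μ_pC_ox · (W/L) = 5.05 mA/V².
V_ov = V_SG − |V_tp| = 3.35 − 1.24 = 2.11 V.
Since V_SD = 7.82 V ≥ V_ov = 2.11 V, the device is in saturation.
I_D = ½ k_p V_ov² = 0.5 × 5.05 × 2.11² = 11.2 mA.

Saturation; I_D = 11.2 mA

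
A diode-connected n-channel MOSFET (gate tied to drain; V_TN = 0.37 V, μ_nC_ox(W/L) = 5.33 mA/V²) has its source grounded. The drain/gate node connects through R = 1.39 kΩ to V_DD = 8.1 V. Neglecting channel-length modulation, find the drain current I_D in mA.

I_D = 4.61 mA

With gate tied to drain, V_GS = V_DS ≥ V_GS − V_TN, so the device is in saturation.
KCL at the drain: ½ k_n (V_GS − V_TN)² = (V_DD − V_GS)/R.
Let x = V_GS − 0.37. Then 3.7 x² + x − 7.73 = 0, giving x = 1.32 V (positive root), so V_GS = 1.69 V.
I_D = (V_DD − V_GS)/R = (8.1 − 1.69) / 1.39 = 4.61 mA.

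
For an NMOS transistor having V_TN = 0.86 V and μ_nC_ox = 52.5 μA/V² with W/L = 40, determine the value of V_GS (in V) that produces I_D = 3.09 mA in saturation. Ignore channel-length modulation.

V_GS = 2.58 V

k_n = μ_nC_ox · (W/L) = 2.1 mA/V².
In saturation I_D = ½ k_n (V_GS − V_TN)², so V_GS − V_TN = √(2 I_D / k_n) = √(2 × 3.09 / 2.1) = 1.72 V.
V_GS = 0.86 + 1.72 = 2.58 V.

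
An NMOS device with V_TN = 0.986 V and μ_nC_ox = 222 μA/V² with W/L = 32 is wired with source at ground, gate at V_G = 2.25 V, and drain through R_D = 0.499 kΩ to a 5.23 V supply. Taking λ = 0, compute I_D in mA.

V_GS = V_G = 2.25 V, so V_ov = 2.25 − 0.986 = 1.26 V.
k_n = μ_nC_ox · (W/L) = 7.104 mA/V².
Assume saturation: I_D = ½ k_n V_ov² = 0.5 × 7.104 × 1.26² = 5.68 mA, giving V_DS = V_DD − I_D R_D = 5.23 − 5.68 × 0.499 = 2.4 V.
V_DS = 2.4 V ≥ V_ov = 1.26 V, confirming saturation.

I_D = 5.68 mA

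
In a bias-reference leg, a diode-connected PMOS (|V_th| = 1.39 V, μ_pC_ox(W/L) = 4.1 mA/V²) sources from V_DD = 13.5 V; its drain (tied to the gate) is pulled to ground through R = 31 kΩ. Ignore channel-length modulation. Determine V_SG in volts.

V_SG = 1.82 V

With gate tied to drain, V_SG = V_SD ≥ V_SG − |V_th|, so the device is in saturation.
KCL at the drain: ½ k_p (V_SG − |V_th|)² = (V_DD − V_SG)/R.
Let x = V_SG − 1.39. Then 63.5 x² + x − 12.11 = 0, giving x = 0.429 V (positive root), so V_SG = 1.82 V.
I_D = (V_DD − V_SG)/R = (13.5 − 1.82) / 31 = 0.377 mA.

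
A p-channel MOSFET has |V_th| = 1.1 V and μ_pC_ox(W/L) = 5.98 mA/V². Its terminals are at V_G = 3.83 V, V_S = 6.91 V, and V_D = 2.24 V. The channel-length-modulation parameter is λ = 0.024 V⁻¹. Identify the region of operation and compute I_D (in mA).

V_SG = V_S − V_G = 6.91 − 3.83 = 3.08 V; V_SD = V_S − V_D = 6.91 − 2.24 = 4.67 V.
V_ov = V_SG − |V_th| = 3.08 − 1.1 = 1.98 V.
Since V_SD = 4.67 V ≥ V_ov = 1.98 V, the device is in saturation.
I_D = ½ k_p V_ov² (1 + λ V_SD) = 0.5 × 5.98 × 1.98² × (1 + 0.024 × 4.67) = 13 mA.

Saturation; I_D = 13.0 mA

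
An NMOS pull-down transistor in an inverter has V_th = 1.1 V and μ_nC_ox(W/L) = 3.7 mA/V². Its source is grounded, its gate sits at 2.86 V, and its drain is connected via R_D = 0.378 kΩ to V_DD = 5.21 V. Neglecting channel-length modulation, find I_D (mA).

V_GS = V_G = 2.86 V, so V_ov = 2.86 − 1.1 = 1.76 V.
Assume saturation: I_D = ½ k_n V_ov² = 0.5 × 3.7 × 1.76² = 5.73 mA, giving V_DS = V_DD − I_D R_D = 5.21 − 5.73 × 0.378 = 3.04 V.
V_DS = 3.04 V ≥ V_ov = 1.76 V, confirming saturation.

I_D = 5.73 mA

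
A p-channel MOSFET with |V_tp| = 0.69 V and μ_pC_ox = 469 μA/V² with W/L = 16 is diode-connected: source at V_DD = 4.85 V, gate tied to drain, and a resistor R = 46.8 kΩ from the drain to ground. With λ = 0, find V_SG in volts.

V_SG = 0.841 V

With gate tied to drain, V_SG = V_SD ≥ V_SG − |V_tp|, so the device is in saturation.
k_p = μ_pC_ox · (W/L) = 7.504 mA/V².
KCL at the drain: ½ k_p (V_SG − |V_tp|)² = (V_DD − V_SG)/R.
Let x = V_SG − 0.69. Then 176 x² + x − 4.16 = 0, giving x = 0.151 V (positive root), so V_SG = 0.841 V.
I_D = (V_DD − V_SG)/R = (4.85 − 0.841) / 46.8 = 0.0857 mA.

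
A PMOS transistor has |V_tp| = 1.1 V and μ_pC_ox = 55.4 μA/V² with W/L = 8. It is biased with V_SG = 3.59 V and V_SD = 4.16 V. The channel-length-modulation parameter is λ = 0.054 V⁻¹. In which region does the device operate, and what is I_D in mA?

Saturation; I_D = 1.68 mA

k_p = μ_pC_ox · (W/L) = 0.4432 mA/V².
V_ov = V_SG − |V_tp| = 3.59 − 1.1 = 2.49 V.
Since V_SD = 4.16 V ≥ V_ov = 2.49 V, the device is in saturation.
I_D = ½ k_p V_ov² (1 + λ V_SD) = 0.5 × 0.4432 × 2.49² × (1 + 0.054 × 4.16) = 1.68 mA.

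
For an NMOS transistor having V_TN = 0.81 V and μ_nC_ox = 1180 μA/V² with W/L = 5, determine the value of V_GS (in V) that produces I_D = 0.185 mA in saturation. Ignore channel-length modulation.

V_GS = 1.06 V

k_n = μ_nC_ox · (W/L) = 5.9 mA/V².
In saturation I_D = ½ k_n (V_GS − V_TN)², so V_GS − V_TN = √(2 I_D / k_n) = √(2 × 0.185 / 5.9) = 0.25 V.
V_GS = 0.81 + 0.25 = 1.06 V.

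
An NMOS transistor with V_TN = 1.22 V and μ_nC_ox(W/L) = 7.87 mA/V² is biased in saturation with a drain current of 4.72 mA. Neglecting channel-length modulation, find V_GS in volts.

In saturation I_D = ½ k_n (V_GS − V_TN)², so V_GS − V_TN = √(2 I_D / k_n) = √(2 × 4.72 / 7.87) = 1.1 V.
V_GS = 1.22 + 1.1 = 2.32 V.

V_GS = 2.32 V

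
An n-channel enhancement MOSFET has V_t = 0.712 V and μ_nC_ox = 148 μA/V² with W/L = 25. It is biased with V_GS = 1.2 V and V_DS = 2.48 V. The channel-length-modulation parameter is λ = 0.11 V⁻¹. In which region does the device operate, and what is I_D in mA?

k_n = μ_nC_ox · (W/L) = 3.7 mA/V².
V_ov = V_GS − V_t = 1.2 − 0.712 = 0.488 V.
Since V_DS = 2.48 V ≥ V_ov = 0.488 V, the device is in saturation.
I_D = ½ k_n V_ov² (1 + λ V_DS) = 0.5 × 3.7 × 0.488² × (1 + 0.11 × 2.48) = 0.561 mA.

Saturation; I_D = 0.561 mA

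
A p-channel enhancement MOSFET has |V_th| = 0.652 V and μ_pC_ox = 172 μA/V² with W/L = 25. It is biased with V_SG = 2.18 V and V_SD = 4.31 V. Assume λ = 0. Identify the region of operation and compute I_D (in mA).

k_p = μ_pC_ox · (W/L) = 4.3 mA/V².
V_ov = V_SG − |V_th| = 2.18 − 0.652 = 1.53 V.
Since V_SD = 4.31 V ≥ V_ov = 1.53 V, the device is in saturation.
I_D = ½ k_p V_ov² = 0.5 × 4.3 × 1.53² = 5.02 mA.

Saturation; I_D = 5.02 mA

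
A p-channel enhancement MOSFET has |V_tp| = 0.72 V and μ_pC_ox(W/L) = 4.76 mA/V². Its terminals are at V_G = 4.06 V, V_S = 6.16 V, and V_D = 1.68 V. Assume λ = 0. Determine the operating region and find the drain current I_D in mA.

V_SG = V_S − V_G = 6.16 − 4.06 = 2.1 V; V_SD = V_S − V_D = 6.16 − 1.68 = 4.48 V.
V_ov = V_SG − |V_tp| = 2.1 − 0.72 = 1.38 V.
Since V_SD = 4.48 V ≥ V_ov = 1.38 V, the device is in saturation.
I_D = ½ k_p V_ov² = 0.5 × 4.76 × 1.38² = 4.53 mA.

Saturation; I_D = 4.53 mA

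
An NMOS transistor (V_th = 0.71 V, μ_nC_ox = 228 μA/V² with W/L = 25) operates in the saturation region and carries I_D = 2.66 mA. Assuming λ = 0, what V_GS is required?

k_n = μ_nC_ox · (W/L) = 5.7 mA/V².
In saturation I_D = ½ k_n (V_GS − V_th)², so V_GS − V_th = √(2 I_D / k_n) = √(2 × 2.66 / 5.7) = 0.966 V.
V_GS = 0.71 + 0.966 = 1.68 V.

V_GS = 1.68 V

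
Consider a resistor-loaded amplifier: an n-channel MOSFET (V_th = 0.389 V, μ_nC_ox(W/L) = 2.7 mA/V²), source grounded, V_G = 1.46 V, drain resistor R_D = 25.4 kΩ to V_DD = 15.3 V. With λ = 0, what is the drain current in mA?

V_GS = V_G = 1.46 V, so V_ov = 1.46 − 0.389 = 1.07 V.
Assume saturation: I_D = ½ k_n V_ov² = 0.5 × 2.7 × 1.07² = 1.55 mA, giving V_DS = V_DD − I_D R_D = 15.3 − 1.55 × 25.4 = -24 V.
But -24 V < V_ov = 1.07 V, so the device is actually in triode.
In triode I_D = k_n[V_ov V_DS − ½ V_DS²] and I_D = (V_DD − V_DS)/R_D. Equating: 34.3 V_DS² − 74.45 V_DS + 15.3 = 0, giving V_DS = 0.23 V (the root below V_ov).
I_D = (15.3 − 0.23) / 25.4 = 0.593 mA.

I_D = 0.593 mA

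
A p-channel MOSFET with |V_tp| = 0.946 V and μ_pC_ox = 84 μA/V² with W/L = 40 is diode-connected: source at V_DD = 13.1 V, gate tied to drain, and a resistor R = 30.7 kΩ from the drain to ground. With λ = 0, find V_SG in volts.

With gate tied to drain, V_SG = V_SD ≥ V_SG − |V_tp|, so the device is in saturation.
k_p = μ_pC_ox · (W/L) = 3.36 mA/V².
KCL at the drain: ½ k_p (V_SG − |V_tp|)² = (V_DD − V_SG)/R.
Let x = V_SG − 0.946. Then 51.6 x² + x − 12.15 = 0, giving x = 0.476 V (positive root), so V_SG = 1.42 V.
I_D = (V_DD − V_SG)/R = (13.1 − 1.42) / 30.7 = 0.38 mA.

V_SG = 1.42 V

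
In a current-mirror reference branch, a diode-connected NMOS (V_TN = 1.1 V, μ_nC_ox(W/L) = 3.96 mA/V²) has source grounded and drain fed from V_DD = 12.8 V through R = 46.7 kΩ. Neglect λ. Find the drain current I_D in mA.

With gate tied to drain, V_GS = V_DS ≥ V_GS − V_TN, so the device is in saturation.
KCL at the drain: ½ k_n (V_GS − V_TN)² = (V_DD − V_GS)/R.
Let x = V_GS − 1.1. Then 92.5 x² + x − 11.7 = 0, giving x = 0.35 V (positive root), so V_GS = 1.45 V.
I_D = (V_DD − V_GS)/R = (12.8 − 1.45) / 46.7 = 0.243 mA.

I_D = 0.243 mA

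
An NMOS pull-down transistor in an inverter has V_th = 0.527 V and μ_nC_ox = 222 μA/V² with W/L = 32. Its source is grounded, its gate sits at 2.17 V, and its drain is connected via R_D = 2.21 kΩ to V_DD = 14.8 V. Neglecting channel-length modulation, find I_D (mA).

I_D = 6.38 mA

V_GS = V_G = 2.17 V, so V_ov = 2.17 − 0.527 = 1.64 V.
k_n = μ_nC_ox · (W/L) = 7.104 mA/V².
Assume saturation: I_D = ½ k_n V_ov² = 0.5 × 7.104 × 1.64² = 9.59 mA, giving V_DS = V_DD − I_D R_D = 14.8 − 9.59 × 2.21 = -6.39 V.
But -6.39 V < V_ov = 1.64 V, so the device is actually in triode.
In triode I_D = k_n[V_ov V_DS − ½ V_DS²] and I_D = (V_DD − V_DS)/R_D. Equating: 7.85 V_DS² − 26.79 V_DS + 14.8 = 0, giving V_DS = 0.693 V (the root below V_ov).
I_D = (14.8 − 0.693) / 2.21 = 6.38 mA.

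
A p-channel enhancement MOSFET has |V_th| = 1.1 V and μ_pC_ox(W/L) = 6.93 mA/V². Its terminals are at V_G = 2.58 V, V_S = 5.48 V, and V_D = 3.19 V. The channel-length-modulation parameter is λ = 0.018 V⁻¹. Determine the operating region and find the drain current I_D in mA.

Saturation; I_D = 11.7 mA

V_SG = V_S − V_G = 5.48 − 2.58 = 2.9 V; V_SD = V_S − V_D = 5.48 − 3.19 = 2.29 V.
V_ov = V_SG − |V_th| = 2.9 − 1.1 = 1.8 V.
Since V_SD = 2.29 V ≥ V_ov = 1.8 V, the device is in saturation.
I_D = ½ k_p V_ov² (1 + λ V_SD) = 0.5 × 6.93 × 1.8² × (1 + 0.018 × 2.29) = 11.7 mA.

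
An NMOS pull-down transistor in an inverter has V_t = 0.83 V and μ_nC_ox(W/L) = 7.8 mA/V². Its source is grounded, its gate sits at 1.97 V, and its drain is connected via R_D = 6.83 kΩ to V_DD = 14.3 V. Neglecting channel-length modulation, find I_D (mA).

V_GS = V_G = 1.97 V, so V_ov = 1.97 − 0.83 = 1.14 V.
Assume saturation: I_D = ½ k_n V_ov² = 0.5 × 7.8 × 1.14² = 5.07 mA, giving V_DS = V_DD − I_D R_D = 14.3 − 5.07 × 6.83 = -20.3 V.
But -20.3 V < V_ov = 1.14 V, so the device is actually in triode.
In triode I_D = k_n[V_ov V_DS − ½ V_DS²] and I_D = (V_DD − V_DS)/R_D. Equating: 26.6 V_DS² − 61.73 V_DS + 14.3 = 0, giving V_DS = 0.261 V (the root below V_ov).
I_D = (14.3 − 0.261) / 6.83 = 2.06 mA.

I_D = 2.06 mA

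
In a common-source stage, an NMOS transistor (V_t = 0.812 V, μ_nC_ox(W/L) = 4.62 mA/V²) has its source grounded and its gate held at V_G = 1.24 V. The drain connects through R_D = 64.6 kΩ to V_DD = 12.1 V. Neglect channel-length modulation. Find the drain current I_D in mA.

V_GS = V_G = 1.24 V, so V_ov = 1.24 − 0.812 = 0.428 V.
Assume saturation: I_D = ½ k_n V_ov² = 0.5 × 4.62 × 0.428² = 0.423 mA, giving V_DS = V_DD − I_D R_D = 12.1 − 0.423 × 64.6 = -15.2 V.
But -15.2 V < V_ov = 0.428 V, so the device is actually in triode.
In triode I_D = k_n[V_ov V_DS − ½ V_DS²] and I_D = (V_DD − V_DS)/R_D. Equating: 149 V_DS² − 128.7 V_DS + 12.1 = 0, giving V_DS = 0.107 V (the root below V_ov).
I_D = (12.1 − 0.107) / 64.6 = 0.186 mA.

I_D = 0.186 mA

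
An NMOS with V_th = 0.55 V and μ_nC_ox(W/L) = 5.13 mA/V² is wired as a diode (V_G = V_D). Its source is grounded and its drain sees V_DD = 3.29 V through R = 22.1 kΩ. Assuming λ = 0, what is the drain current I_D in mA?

I_D = 0.114 mA

With gate tied to drain, V_GS = V_DS ≥ V_GS − V_th, so the device is in saturation.
KCL at the drain: ½ k_n (V_GS − V_th)² = (V_DD − V_GS)/R.
Let x = V_GS − 0.55. Then 56.7 x² + x − 2.74 = 0, giving x = 0.211 V (positive root), so V_GS = 0.761 V.
I_D = (V_DD − V_GS)/R = (3.29 − 0.761) / 22.1 = 0.114 mA.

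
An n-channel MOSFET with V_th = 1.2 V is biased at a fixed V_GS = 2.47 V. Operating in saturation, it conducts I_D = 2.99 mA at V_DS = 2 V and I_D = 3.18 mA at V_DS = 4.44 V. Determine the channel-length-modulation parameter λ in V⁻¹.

λ = 0.0275 V⁻¹

With V_GS fixed, I_D ∝ (1 + λ V_DS) in saturation, so I_D2/I_D1 = (1 + λ V_DS2)/(1 + λ V_DS1).
3.18/2.99 = 1.064 = (1 + 4.44 λ)/(1 + 2 λ).
Solving: λ (I_D1 V_DS2 − I_D2 V_DS1) = I_D2 − I_D1, so λ = (3.18 − 2.99) / (2.99 × 4.44 − 3.18 × 2) = 0.19 / 6.92 = 0.0275 V⁻¹.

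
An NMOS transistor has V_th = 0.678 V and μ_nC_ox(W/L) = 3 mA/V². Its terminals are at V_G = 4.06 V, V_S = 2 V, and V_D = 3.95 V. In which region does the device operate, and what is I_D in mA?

Saturation; I_D = 2.86 mA

V_GS = V_G − V_S = 4.06 − 2 = 2.06 V; V_DS = V_D − V_S = 3.95 − 2 = 1.95 V.
V_ov = V_GS − V_th = 2.06 − 0.678 = 1.38 V.
Since V_DS = 1.95 V ≥ V_ov = 1.38 V, the device is in saturation.
I_D = ½ k_n V_ov² = 0.5 × 3 × 1.38² = 2.86 mA.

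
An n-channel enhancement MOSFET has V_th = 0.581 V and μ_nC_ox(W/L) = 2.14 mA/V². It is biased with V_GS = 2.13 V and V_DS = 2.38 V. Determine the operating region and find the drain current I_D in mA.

Saturation; I_D = 2.57 mA

V_ov = V_GS − V_th = 2.13 − 0.581 = 1.55 V.
Since V_DS = 2.38 V ≥ V_ov = 1.55 V, the device is in saturation.
I_D = ½ k_n V_ov² = 0.5 × 2.14 × 1.55² = 2.57 mA.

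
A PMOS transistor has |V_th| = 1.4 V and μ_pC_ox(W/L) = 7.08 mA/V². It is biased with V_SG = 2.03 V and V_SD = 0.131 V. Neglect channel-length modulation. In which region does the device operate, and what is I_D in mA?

Triode; I_D = 0.524 mA

V_ov = V_SG − |V_th| = 2.03 − 1.4 = 0.63 V.
Since V_SD = 0.131 V < V_ov = 0.63 V, the device is in the triode region.
I_D = k_p [V_ov · V_SD − ½ V_SD²] = 7.08 × [0.63 × 0.131 − 0.5 × 0.131²] = 0.524 mA.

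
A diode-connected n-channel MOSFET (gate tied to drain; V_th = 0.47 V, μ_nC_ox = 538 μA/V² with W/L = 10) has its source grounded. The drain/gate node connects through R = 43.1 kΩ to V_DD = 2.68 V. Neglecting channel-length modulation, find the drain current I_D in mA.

I_D = 0.0482 mA

With gate tied to drain, V_GS = V_DS ≥ V_GS − V_th, so the device is in saturation.
k_n = μ_nC_ox · (W/L) = 5.38 mA/V².
KCL at the drain: ½ k_n (V_GS − V_th)² = (V_DD − V_GS)/R.
Let x = V_GS − 0.47. Then 116 x² + x − 2.21 = 0, giving x = 0.134 V (positive root), so V_GS = 0.604 V.
I_D = (V_DD − V_GS)/R = (2.68 − 0.604) / 43.1 = 0.0482 mA.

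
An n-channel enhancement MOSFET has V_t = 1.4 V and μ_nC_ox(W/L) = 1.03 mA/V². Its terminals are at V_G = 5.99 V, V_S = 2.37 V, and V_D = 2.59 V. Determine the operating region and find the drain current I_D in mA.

V_GS = V_G − V_S = 5.99 − 2.37 = 3.62 V; V_DS = V_D − V_S = 2.59 − 2.37 = 0.22 V.
V_ov = V_GS − V_t = 3.62 − 1.4 = 2.22 V.
Since V_DS = 0.22 V < V_ov = 2.22 V, the device is in the triode region.
I_D = k_n [V_ov · V_DS − ½ V_DS²] = 1.03 × [2.22 × 0.22 − 0.5 × 0.22²] = 0.478 mA.

Triode; I_D = 0.478 mA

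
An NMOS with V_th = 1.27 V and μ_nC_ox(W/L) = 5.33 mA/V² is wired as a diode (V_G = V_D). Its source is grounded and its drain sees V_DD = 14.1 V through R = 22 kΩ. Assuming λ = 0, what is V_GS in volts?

V_GS = 1.73 V

With gate tied to drain, V_GS = V_DS ≥ V_GS − V_th, so the device is in saturation.
KCL at the drain: ½ k_n (V_GS − V_th)² = (V_DD − V_GS)/R.
Let x = V_GS − 1.27. Then 58.6 x² + x − 12.83 = 0, giving x = 0.459 V (positive root), so V_GS = 1.73 V.
I_D = (V_DD − V_GS)/R = (14.1 − 1.73) / 22 = 0.562 mA.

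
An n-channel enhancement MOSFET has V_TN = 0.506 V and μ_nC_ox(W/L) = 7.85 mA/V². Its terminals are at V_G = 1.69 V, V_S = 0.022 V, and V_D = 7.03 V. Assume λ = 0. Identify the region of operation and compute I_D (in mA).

V_GS = V_G − V_S = 1.69 − 0.022 = 1.67 V; V_DS = V_D − V_S = 7.03 − 0.022 = 7.01 V.
V_ov = V_GS − V_TN = 1.67 − 0.506 = 1.16 V.
Since V_DS = 7.01 V ≥ V_ov = 1.16 V, the device is in saturation.
I_D = ½ k_n V_ov² = 0.5 × 7.85 × 1.16² = 5.3 mA.

Saturation; I_D = 5.30 mA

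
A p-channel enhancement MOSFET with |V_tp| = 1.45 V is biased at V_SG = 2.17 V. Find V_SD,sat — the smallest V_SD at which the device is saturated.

The boundary between triode and saturation is V_SD = V_SG − |V_tp| = V_ov.
V_ov = 2.17 − 1.45 = 0.72 V.

V_SD,sat = 0.720 V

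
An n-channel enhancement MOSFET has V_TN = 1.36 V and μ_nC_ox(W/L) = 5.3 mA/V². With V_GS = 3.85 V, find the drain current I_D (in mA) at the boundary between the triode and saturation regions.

At the boundary V_DS = V_ov = V_GS − V_TN = 3.85 − 1.36 = 2.49 V.
I_D = ½ k_n V_ov² = 0.5 × 5.3 × 2.49² = 16.4 mA.

I_D = 16.4 mA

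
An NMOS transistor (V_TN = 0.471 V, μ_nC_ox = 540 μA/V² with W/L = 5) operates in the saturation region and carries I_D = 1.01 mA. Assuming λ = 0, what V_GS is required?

k_n = μ_nC_ox · (W/L) = 2.7 mA/V².
In saturation I_D = ½ k_n (V_GS − V_TN)², so V_GS − V_TN = √(2 I_D / k_n) = √(2 × 1.01 / 2.7) = 0.865 V.
V_GS = 0.471 + 0.865 = 1.34 V.

V_GS = 1.34 V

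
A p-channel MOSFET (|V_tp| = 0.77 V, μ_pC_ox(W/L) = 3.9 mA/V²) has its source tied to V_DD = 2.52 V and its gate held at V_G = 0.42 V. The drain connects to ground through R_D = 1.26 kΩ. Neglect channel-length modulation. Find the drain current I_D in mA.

I_D = 1.70 mA

V_SG = V_DD − V_G = 2.52 − 0.42 = 2.1 V, so V_ov = 2.1 − 0.77 = 1.33 V.
Assume saturation: I_D = ½ k_p V_ov² = 0.5 × 3.9 × 1.33² = 3.45 mA, giving V_SD = V_DD − I_D R_D = 2.52 − 3.45 × 1.26 = -1.83 V.
But -1.83 V < V_ov = 1.33 V, so the device is actually in triode.
In triode I_D = k_p[V_ov V_SD − ½ V_SD²] and I_D = (V_DD − V_SD)/R_D. Equating: 2.46 V_SD² − 7.536 V_SD + 2.52 = 0, giving V_SD = 0.382 V (the root below V_ov).
I_D = (2.52 − 0.382) / 1.26 = 1.7 mA.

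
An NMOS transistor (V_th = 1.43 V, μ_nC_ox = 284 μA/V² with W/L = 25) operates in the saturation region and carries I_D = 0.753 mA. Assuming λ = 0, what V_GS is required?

V_GS = 1.89 V

k_n = μ_nC_ox · (W/L) = 7.1 mA/V².
In saturation I_D = ½ k_n (V_GS − V_th)², so V_GS − V_th = √(2 I_D / k_n) = √(2 × 0.753 / 7.1) = 0.461 V.
V_GS = 1.43 + 0.461 = 1.89 V.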